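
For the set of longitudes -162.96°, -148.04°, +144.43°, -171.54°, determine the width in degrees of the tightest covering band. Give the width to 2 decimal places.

67.53°

Sort the longitudes: -171.54°, -162.96°, -148.04°, +144.43°.
Eastward gaps between consecutive values (wrapping around): 8.58°, 14.92°, 292.47°, 44.03°.
Largest gap = 292.47° ⇒ minimal covering band is its complement: 360° − 292.47° = 67.53°.
Band runs from +144.43° eastward to -148.04°, crossing the antimeridian.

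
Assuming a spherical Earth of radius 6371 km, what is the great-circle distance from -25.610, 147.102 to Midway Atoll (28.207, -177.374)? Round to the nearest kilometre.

7087 km

Δλ = -177.374 − 147.102 = -324.476°; wrapped into (−180°, 180°]: 35.524°.
Δφ = 28.207 − -25.610 = 53.817°.
a = sin²(Δφ/2) + cos φ₁ · cos φ₂ · sin²(Δλ/2) = 0.278772.
c = 2·atan2(√a, √(1−a)) = 1.11246 rad → d = 6371·c ≈ 7087.49 km.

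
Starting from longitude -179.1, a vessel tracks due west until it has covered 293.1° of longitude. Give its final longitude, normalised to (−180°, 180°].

-112.2°

Start at -179.1°; shift −293.1° → -472.2°.
-472.2° lies outside (−180°, 180°]; add 360° → -112.2°.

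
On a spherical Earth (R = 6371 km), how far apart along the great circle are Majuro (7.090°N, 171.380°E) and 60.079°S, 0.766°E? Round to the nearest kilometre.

Δλ = 0.766 − 171.380 = -170.614°.
Δφ = -60.079 − 7.090 = -67.169°.
a = sin²(Δφ/2) + cos φ₁ · cos φ₂ · sin²(Δλ/2) = 0.797671.
c = 2·atan2(√a, √(1−a)) = 2.20849 rad → d = 6371·c ≈ 14070.27 km.

14070 km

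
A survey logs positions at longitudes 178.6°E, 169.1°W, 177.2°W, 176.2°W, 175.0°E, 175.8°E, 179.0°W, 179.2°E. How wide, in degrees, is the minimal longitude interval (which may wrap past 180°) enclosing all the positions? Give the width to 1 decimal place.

15.9°

Sort the longitudes: -179.0°, -177.2°, -176.2°, -169.1°, +175.0°, +175.8°, +178.6°, +179.2°.
Eastward gaps between consecutive values (wrapping around): 1.8°, 1.0°, 7.1°, 344.1°, 0.8°, 2.8°, 0.6°, 1.8°.
Largest gap = 344.1° ⇒ minimal covering band is its complement: 360° − 344.1° = 15.9°.
Band runs from +175.0° eastward to -169.1°, crossing the antimeridian.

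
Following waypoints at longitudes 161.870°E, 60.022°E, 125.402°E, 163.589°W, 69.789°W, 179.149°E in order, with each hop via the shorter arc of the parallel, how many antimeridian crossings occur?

Leg 1: +161.870° → +60.022°, shortest Δλ = -101.848° (west) — does not cross 180°.
Leg 2: +60.022° → +125.402°, shortest Δλ = 65.38° (east) — does not cross 180°.
Leg 3: +125.402° → -163.589°, shortest Δλ = 71.009° (east) — crosses 180°.
Leg 4: -163.589° → -69.789°, shortest Δλ = 93.8° (east) — does not cross 180°.
Leg 5: -69.789° → +179.149°, shortest Δλ = -111.062° (west) — crosses 180°.
Total crossings: 2.

2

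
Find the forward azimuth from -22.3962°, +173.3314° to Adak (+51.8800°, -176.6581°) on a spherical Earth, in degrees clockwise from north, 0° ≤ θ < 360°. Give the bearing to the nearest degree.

6°

Δλ = -176.6581 − 173.3314 = -349.9895°; wrapped into (−180°, 180°]: 10.0105°.
θ = atan2( sin Δλ · cos φ₂ , cos φ₁ · sin φ₂ − sin φ₁ · cos φ₂ · cos Δλ )
  = atan2(0.10731, 0.95900) = 6.385° → normalised to [0°, 360°): 6.385°.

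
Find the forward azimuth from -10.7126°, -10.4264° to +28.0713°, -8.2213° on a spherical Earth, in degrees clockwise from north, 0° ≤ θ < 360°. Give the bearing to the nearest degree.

3°

Δλ = -8.2213 − -10.4264 = 2.2051°.
θ = atan2( sin Δλ · cos φ₂ , cos φ₁ · sin φ₂ − sin φ₁ · cos φ₂ · cos Δλ )
  = atan2(0.03395, 0.62626) = 3.103° → normalised to [0°, 360°): 3.103°.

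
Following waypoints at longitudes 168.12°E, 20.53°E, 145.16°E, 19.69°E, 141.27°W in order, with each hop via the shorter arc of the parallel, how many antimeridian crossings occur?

0

Leg 1: +168.12° → +20.53°, shortest Δλ = -147.59° (west) — does not cross 180°.
Leg 2: +20.53° → +145.16°, shortest Δλ = 124.63° (east) — does not cross 180°.
Leg 3: +145.16° → +19.69°, shortest Δλ = -125.47° (west) — does not cross 180°.
Leg 4: +19.69° → -141.27°, shortest Δλ = -160.96° (west) — does not cross 180°.
Total crossings: 0.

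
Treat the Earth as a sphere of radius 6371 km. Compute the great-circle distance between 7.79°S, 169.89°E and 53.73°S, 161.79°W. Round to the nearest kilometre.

5704 km

Δλ = -161.79 − 169.89 = -331.68°; wrapped into (−180°, 180°]: 28.32°.
Δφ = -53.73 − -7.79 = -45.94°.
a = sin²(Δφ/2) + cos φ₁ · cos φ₂ · sin²(Δλ/2) = 0.187371.
c = 2·atan2(√a, √(1−a)) = 0.89533 rad → d = 6371·c ≈ 5704.17 km.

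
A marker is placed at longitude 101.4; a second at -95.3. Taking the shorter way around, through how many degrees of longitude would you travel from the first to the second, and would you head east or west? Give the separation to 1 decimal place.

Raw difference: -95.3 − 101.4 = -196.7°.
Normalise into (−180°, 180°]: -196.7° + 360° = 163.3°.
Positive ⇒ the second point lies to the east; separation 163.3°.

163.3° east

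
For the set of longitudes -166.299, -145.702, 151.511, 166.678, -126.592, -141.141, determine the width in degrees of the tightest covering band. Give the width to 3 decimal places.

Sort the longitudes: -166.299°, -145.702°, -141.141°, -126.592°, +151.511°, +166.678°.
Eastward gaps between consecutive values (wrapping around): 20.597°, 4.561°, 14.549°, 278.103°, 15.167°, 27.023°.
Largest gap = 278.103° ⇒ minimal covering band is its complement: 360° − 278.103° = 81.897°.
Band runs from +151.511° eastward to -126.592°, crossing the antimeridian.

81.897°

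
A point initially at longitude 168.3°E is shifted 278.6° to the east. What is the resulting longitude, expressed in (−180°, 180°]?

86.9°E

Start at +168.3°; shift +278.6° → +446.9°.
+446.9° lies outside (−180°, 180°]; subtract 360° → +86.9°.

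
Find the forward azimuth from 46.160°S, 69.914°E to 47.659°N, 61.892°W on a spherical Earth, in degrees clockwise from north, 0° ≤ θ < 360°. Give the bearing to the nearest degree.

Δλ = -61.892 − 69.914 = -131.806°.
θ = atan2( sin Δλ · cos φ₂ , cos φ₁ · sin φ₂ − sin φ₁ · cos φ₂ · cos Δλ )
  = atan2(-0.50206, 0.18812) = -69.459° → normalised to [0°, 360°): 290.541°.

291°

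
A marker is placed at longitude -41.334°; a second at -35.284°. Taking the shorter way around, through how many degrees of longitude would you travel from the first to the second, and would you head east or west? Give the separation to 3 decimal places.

6.050° east

Raw difference: -35.284 − -41.334 = 6.05°.
Normalise into (−180°, 180°]: 6.05° stays 6.05°.
Positive ⇒ the second point lies to the east; separation 6.050°.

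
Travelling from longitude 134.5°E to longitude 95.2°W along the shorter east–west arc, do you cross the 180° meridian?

Yes

Naïve |-95.2 − 134.5| = 229.7° > 180°, so the shorter arc goes the other way round — across 180°.
Signed shortest Δλ = ((-95.2 − 134.5 + 180) mod 360) − 180 = 130.3°.
Going east by 130.3° from +134.5° passes through 180° before reaching -95.2°.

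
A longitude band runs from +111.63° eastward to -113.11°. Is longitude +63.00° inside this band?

Band width going east from +111.63° to -113.11°: ((-113.11 − 111.63) mod 360) = 135.26°.
Offset of +63.00° east of the west edge: ((63.00 − 111.63) mod 360) = 311.37°.
311.37° > 135.26° ⇒ outside.

No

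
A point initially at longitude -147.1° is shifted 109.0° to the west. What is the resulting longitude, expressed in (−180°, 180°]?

Start at -147.1°; shift −109.0° → -256.1°.
-256.1° lies outside (−180°, 180°]; add 360° → +103.9°.

+103.9°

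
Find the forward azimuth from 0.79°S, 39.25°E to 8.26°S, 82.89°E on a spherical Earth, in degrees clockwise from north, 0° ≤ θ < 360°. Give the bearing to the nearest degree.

Δλ = 82.89 − 39.25 = 43.64°.
θ = atan2( sin Δλ · cos φ₂ , cos φ₁ · sin φ₂ − sin φ₁ · cos φ₂ · cos Δλ )
  = atan2(0.68297, -0.13378) = 101.083° → normalised to [0°, 360°): 101.083°.

101°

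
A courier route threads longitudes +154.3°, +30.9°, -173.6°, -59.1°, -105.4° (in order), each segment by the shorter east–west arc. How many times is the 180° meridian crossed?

1

Leg 1: +154.3° → +30.9°, shortest Δλ = -123.4° (west) — does not cross 180°.
Leg 2: +30.9° → -173.6°, shortest Δλ = 155.5° (east) — crosses 180°.
Leg 3: -173.6° → -59.1°, shortest Δλ = 114.5° (east) — does not cross 180°.
Leg 4: -59.1° → -105.4°, shortest Δλ = -46.3° (west) — does not cross 180°.
Total crossings: 1.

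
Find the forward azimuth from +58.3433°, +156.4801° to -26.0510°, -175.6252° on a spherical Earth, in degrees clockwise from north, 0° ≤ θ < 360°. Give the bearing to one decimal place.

Δλ = -175.6252 − 156.4801 = -332.1053°; wrapped into (−180°, 180°]: 27.8947°.
θ = atan2( sin Δλ · cos φ₂ , cos φ₁ · sin φ₂ − sin φ₁ · cos φ₂ · cos Δλ )
  = atan2(0.42032, -0.90636) = 155.121° → normalised to [0°, 360°): 155.121°.

155.1°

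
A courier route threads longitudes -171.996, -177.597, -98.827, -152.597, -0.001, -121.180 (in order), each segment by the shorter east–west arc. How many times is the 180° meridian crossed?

Leg 1: -171.996° → -177.597°, shortest Δλ = -5.601° (west) — does not cross 180°.
Leg 2: -177.597° → -98.827°, shortest Δλ = 78.77° (east) — does not cross 180°.
Leg 3: -98.827° → -152.597°, shortest Δλ = -53.77° (west) — does not cross 180°.
Leg 4: -152.597° → -0.001°, shortest Δλ = 152.596° (east) — does not cross 180°.
Leg 5: -0.001° → -121.180°, shortest Δλ = -121.179° (west) — does not cross 180°.
Total crossings: 0.

0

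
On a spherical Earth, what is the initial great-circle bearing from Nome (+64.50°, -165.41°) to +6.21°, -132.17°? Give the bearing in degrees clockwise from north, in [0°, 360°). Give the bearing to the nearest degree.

142°

Δλ = -132.17 − -165.41 = 33.24°.
θ = atan2( sin Δλ · cos φ₂ , cos φ₁ · sin φ₂ − sin φ₁ · cos φ₂ · cos Δλ )
  = atan2(0.54493, -0.70391) = 142.255° → normalised to [0°, 360°): 142.255°.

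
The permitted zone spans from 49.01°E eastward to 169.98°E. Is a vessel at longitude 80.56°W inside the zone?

Band width going east from +49.01° to +169.98°: ((169.98 − 49.01) mod 360) = 120.97°.
Offset of -80.56° east of the west edge: ((-80.56 − 49.01) mod 360) = 230.43°.
230.43° > 120.97° ⇒ outside.

No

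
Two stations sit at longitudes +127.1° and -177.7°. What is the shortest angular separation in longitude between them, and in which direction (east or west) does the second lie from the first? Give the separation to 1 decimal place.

Raw difference: -177.7 − 127.1 = -304.8°.
Normalise into (−180°, 180°]: -304.8° + 360° = 55.2°.
Positive ⇒ the second point lies to the east; separation 55.2°.

55.2° east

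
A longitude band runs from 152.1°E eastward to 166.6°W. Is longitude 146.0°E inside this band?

No

Band width going east from +152.1° to -166.6°: ((-166.6 − 152.1) mod 360) = 41.3°.
Offset of +146.0° east of the west edge: ((146.0 − 152.1) mod 360) = 353.9°.
353.9° > 41.3° ⇒ outside.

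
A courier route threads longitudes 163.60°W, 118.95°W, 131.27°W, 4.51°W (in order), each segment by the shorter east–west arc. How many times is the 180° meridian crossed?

Leg 1: -163.60° → -118.95°, shortest Δλ = 44.65° (east) — does not cross 180°.
Leg 2: -118.95° → -131.27°, shortest Δλ = -12.32° (west) — does not cross 180°.
Leg 3: -131.27° → -4.51°, shortest Δλ = 126.76° (east) — does not cross 180°.
Total crossings: 0.

0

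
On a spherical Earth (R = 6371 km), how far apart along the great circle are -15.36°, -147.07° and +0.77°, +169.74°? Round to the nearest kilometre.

5073 km

Δλ = 169.74 − -147.07 = 316.81°; wrapped into (−180°, 180°]: -43.19°.
Δφ = 0.77 − -15.36 = 16.13°.
a = sin²(Δφ/2) + cos φ₁ · cos φ₂ · sin²(Δλ/2) = 0.150289.
c = 2·atan2(√a, √(1−a)) = 0.79621 rad → d = 6371·c ≈ 5072.64 km.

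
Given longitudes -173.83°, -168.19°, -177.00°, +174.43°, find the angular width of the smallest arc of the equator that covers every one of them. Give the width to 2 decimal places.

Sort the longitudes: -177.00°, -173.83°, -168.19°, +174.43°.
Eastward gaps between consecutive values (wrapping around): 3.17°, 5.64°, 342.62°, 8.57°.
Largest gap = 342.62° ⇒ minimal covering band is its complement: 360° − 342.62° = 17.38°.
Band runs from +174.43° eastward to -168.19°, crossing the antimeridian.

17.38°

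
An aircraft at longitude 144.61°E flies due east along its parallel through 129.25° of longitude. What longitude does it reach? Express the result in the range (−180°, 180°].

Start at +144.61°; shift +129.25° → +273.86°.
+273.86° lies outside (−180°, 180°]; subtract 360° → -86.14°.

86.14°W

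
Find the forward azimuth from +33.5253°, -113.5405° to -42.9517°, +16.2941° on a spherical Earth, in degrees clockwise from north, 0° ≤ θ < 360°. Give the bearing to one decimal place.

118.8°

Δλ = 16.2941 − -113.5405 = 129.8346°.
θ = atan2( sin Δλ · cos φ₂ , cos φ₁ · sin φ₂ − sin φ₁ · cos φ₂ · cos Δλ )
  = atan2(0.56205, -0.30908) = 118.807° → normalised to [0°, 360°): 118.807°.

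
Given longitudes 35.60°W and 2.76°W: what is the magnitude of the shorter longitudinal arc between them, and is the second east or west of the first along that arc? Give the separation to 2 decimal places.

Raw difference: -2.76 − -35.60 = 32.84°.
Normalise into (−180°, 180°]: 32.84° stays 32.84°.
Positive ⇒ the second point lies to the east; separation 32.84°.

32.84° east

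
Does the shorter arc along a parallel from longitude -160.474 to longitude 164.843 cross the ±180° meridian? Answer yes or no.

Yes

Naïve |164.843 − -160.474| = 325.317° > 180°, so the shorter arc goes the other way round — across 180°.
Signed shortest Δλ = ((164.843 − -160.474 + 180) mod 360) − 180 = -34.683°.
Going west by 34.683° from -160.474° passes through 180° before reaching +164.843°.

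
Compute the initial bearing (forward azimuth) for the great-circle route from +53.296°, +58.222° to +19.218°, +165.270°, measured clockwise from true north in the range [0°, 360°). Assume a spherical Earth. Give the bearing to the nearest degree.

65°

Δλ = 165.270 − 58.222 = 107.048°.
θ = atan2( sin Δλ · cos φ₂ , cos φ₁ · sin φ₂ − sin φ₁ · cos φ₂ · cos Δλ )
  = atan2(0.90278, 0.41868) = 65.120° → normalised to [0°, 360°): 65.120°.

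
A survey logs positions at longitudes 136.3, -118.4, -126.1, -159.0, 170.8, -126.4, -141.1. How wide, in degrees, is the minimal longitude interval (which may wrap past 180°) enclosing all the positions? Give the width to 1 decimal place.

Sort the longitudes: -159.0°, -141.1°, -126.4°, -126.1°, -118.4°, +136.3°, +170.8°.
Eastward gaps between consecutive values (wrapping around): 17.9°, 14.7°, 0.3°, 7.7°, 254.7°, 34.5°, 30.2°.
Largest gap = 254.7° ⇒ minimal covering band is its complement: 360° − 254.7° = 105.3°.
Band runs from +136.3° eastward to -118.4°, crossing the antimeridian.

105.3°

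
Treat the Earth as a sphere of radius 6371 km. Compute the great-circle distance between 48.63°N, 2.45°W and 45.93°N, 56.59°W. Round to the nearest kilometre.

4009 km

Δλ = -56.59 − -2.45 = -54.14°.
Δφ = 45.93 − 48.63 = -2.70°.
a = sin²(Δφ/2) + cos φ₁ · cos φ₂ · sin²(Δλ/2) = 0.095756.
c = 2·atan2(√a, √(1−a)) = 0.62922 rad → d = 6371·c ≈ 4008.75 km.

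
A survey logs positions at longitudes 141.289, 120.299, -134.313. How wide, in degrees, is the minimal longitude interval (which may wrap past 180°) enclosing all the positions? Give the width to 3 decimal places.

Sort the longitudes: -134.313°, +120.299°, +141.289°.
Eastward gaps between consecutive values (wrapping around): 254.612°, 20.990°, 84.398°.
Largest gap = 254.612° ⇒ minimal covering band is its complement: 360° − 254.612° = 105.388°.
Band runs from +120.299° eastward to -134.313°, crossing the antimeridian.

105.388°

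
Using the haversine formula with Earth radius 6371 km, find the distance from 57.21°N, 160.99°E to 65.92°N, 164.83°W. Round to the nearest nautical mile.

1089 nmi

Δλ = -164.83 − 160.99 = -325.82°; wrapped into (−180°, 180°]: 34.18°.
Δφ = 65.92 − 57.21 = 8.71°.
a = sin²(Δφ/2) + cos φ₁ · cos φ₂ · sin²(Δλ/2) = 0.024849.
c = 2·atan2(√a, √(1−a)) = 0.31659 rad → d = 6371·c ≈ 2017.01 km ≈ 1089.10 nmi.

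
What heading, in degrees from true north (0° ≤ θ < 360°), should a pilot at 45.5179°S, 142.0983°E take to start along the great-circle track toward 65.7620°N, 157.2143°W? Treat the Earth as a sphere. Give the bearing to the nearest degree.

25°

Δλ = -157.2143 − 142.0983 = -299.3126°; wrapped into (−180°, 180°]: 60.6874°.
θ = atan2( sin Δλ · cos φ₂ , cos φ₁ · sin φ₂ − sin φ₁ · cos φ₂ · cos Δλ )
  = atan2(0.35796, 0.78232) = 24.587° → normalised to [0°, 360°): 24.587°.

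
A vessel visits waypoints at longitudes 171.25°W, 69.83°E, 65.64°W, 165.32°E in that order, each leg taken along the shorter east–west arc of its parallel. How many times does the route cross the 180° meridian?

Leg 1: -171.25° → +69.83°, shortest Δλ = -118.92° (west) — crosses 180°.
Leg 2: +69.83° → -65.64°, shortest Δλ = -135.47° (west) — does not cross 180°.
Leg 3: -65.64° → +165.32°, shortest Δλ = -129.04° (west) — crosses 180°.
Total crossings: 2.

2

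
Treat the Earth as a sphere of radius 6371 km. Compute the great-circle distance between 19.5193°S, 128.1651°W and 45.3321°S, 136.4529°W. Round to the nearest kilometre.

Δλ = -136.4529 − -128.1651 = -8.2878°.
Δφ = -45.3321 − -19.5193 = -25.8128°.
a = sin²(Δφ/2) + cos φ₁ · cos φ₂ · sin²(Δλ/2) = 0.053349.
c = 2·atan2(√a, √(1−a)) = 0.46616 rad → d = 6371·c ≈ 2969.89 km.

2970 km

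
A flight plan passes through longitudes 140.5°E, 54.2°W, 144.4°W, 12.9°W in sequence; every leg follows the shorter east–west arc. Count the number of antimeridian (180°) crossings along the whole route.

Leg 1: +140.5° → -54.2°, shortest Δλ = 165.3° (east) — crosses 180°.
Leg 2: -54.2° → -144.4°, shortest Δλ = -90.2° (west) — does not cross 180°.
Leg 3: -144.4° → -12.9°, shortest Δλ = 131.5° (east) — does not cross 180°.
Total crossings: 1.

1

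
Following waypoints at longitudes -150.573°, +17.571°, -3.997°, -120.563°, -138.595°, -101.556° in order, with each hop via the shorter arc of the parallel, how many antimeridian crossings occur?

Leg 1: -150.573° → +17.571°, shortest Δλ = 168.144° (east) — does not cross 180°.
Leg 2: +17.571° → -3.997°, shortest Δλ = -21.568° (west) — does not cross 180°.
Leg 3: -3.997° → -120.563°, shortest Δλ = -116.566° (west) — does not cross 180°.
Leg 4: -120.563° → -138.595°, shortest Δλ = -18.032° (west) — does not cross 180°.
Leg 5: -138.595° → -101.556°, shortest Δλ = 37.039° (east) — does not cross 180°.
Total crossings: 0.

0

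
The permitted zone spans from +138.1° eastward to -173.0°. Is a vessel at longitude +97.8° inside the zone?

Band width going east from +138.1° to -173.0°: ((-173.0 − 138.1) mod 360) = 48.9°.
Offset of +97.8° east of the west edge: ((97.8 − 138.1) mod 360) = 319.7°.
319.7° > 48.9° ⇒ outside.

No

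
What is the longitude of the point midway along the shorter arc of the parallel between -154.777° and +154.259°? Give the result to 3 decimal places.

+179.741°

Signed shortest Δλ from -154.777° to +154.259° is -50.964°.
Midpoint longitude = -154.777° + (-50.964°)/2 = -154.777° − 25.482° = -180.259°.
Normalise into (−180°, 180°]: +179.741°.
(The naïve average (-154.777 + +154.259)/2 = -0.259° is on the wrong side of the globe.)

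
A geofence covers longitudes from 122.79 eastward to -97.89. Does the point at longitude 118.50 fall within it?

Band width going east from +122.79° to -97.89°: ((-97.89 − 122.79) mod 360) = 139.32°.
Offset of +118.50° east of the west edge: ((118.50 − 122.79) mod 360) = 355.71°.
355.71° > 139.32° ⇒ outside.

No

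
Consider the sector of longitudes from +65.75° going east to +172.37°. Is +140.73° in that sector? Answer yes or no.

Yes

Band width going east from +65.75° to +172.37°: ((172.37 − 65.75) mod 360) = 106.62°.
Offset of +140.73° east of the west edge: ((140.73 − 65.75) mod 360) = 74.98°.
74.98° ≤ 106.62° ⇒ inside.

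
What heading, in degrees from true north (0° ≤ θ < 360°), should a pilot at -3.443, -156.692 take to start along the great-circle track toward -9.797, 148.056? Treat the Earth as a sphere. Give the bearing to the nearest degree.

260°

Δλ = 148.056 − -156.692 = 304.748°; wrapped into (−180°, 180°]: -55.252°.
θ = atan2( sin Δλ · cos φ₂ , cos φ₁ · sin φ₂ − sin φ₁ · cos φ₂ · cos Δλ )
  = atan2(-0.80968, -0.13612) = -99.543° → normalised to [0°, 360°): 260.457°.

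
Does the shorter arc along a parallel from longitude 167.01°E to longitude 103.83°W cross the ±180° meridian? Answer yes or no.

Naïve |-103.83 − 167.01| = 270.84° > 180°, so the shorter arc goes the other way round — across 180°.
Signed shortest Δλ = ((-103.83 − 167.01 + 180) mod 360) − 180 = 89.16°.
Going east by 89.16° from +167.01° passes through 180° before reaching -103.83°.

Yes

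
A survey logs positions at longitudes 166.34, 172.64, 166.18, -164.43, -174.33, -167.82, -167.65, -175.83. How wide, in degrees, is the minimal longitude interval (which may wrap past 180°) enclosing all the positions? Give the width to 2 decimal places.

29.39°

Sort the longitudes: -175.83°, -174.33°, -167.82°, -167.65°, -164.43°, +166.18°, +166.34°, +172.64°.
Eastward gaps between consecutive values (wrapping around): 1.50°, 6.51°, 0.17°, 3.22°, 330.61°, 0.16°, 6.30°, 11.53°.
Largest gap = 330.61° ⇒ minimal covering band is its complement: 360° − 330.61° = 29.39°.
Band runs from +166.18° eastward to -164.43°, crossing the antimeridian.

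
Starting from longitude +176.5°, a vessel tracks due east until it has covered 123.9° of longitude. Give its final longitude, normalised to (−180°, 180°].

-59.6°

Start at +176.5°; shift +123.9° → +300.4°.
+300.4° lies outside (−180°, 180°]; subtract 360° → -59.6°.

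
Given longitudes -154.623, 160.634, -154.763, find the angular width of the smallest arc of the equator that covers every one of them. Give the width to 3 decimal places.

44.743°

Sort the longitudes: -154.763°, -154.623°, +160.634°.
Eastward gaps between consecutive values (wrapping around): 0.140°, 315.257°, 44.603°.
Largest gap = 315.257° ⇒ minimal covering band is its complement: 360° − 315.257° = 44.743°.
Band runs from +160.634° eastward to -154.623°, crossing the antimeridian.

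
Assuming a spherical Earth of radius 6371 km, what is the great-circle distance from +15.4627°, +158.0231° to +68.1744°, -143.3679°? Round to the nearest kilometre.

Δλ = -143.3679 − 158.0231 = -301.3910°; wrapped into (−180°, 180°]: 58.6090°.
Δφ = 68.1744 − 15.4627 = 52.7117°.
a = sin²(Δφ/2) + cos φ₁ · cos φ₂ · sin²(Δλ/2) = 0.282928.
c = 2·atan2(√a, √(1−a)) = 1.12171 rad → d = 6371·c ≈ 7146.41 km.

7146 km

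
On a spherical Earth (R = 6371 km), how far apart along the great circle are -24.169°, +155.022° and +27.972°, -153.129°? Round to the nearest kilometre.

8028 km

Δλ = -153.129 − 155.022 = -308.151°; wrapped into (−180°, 180°]: 51.849°.
Δφ = 27.972 − -24.169 = 52.141°.
a = sin²(Δφ/2) + cos φ₁ · cos φ₂ · sin²(Δλ/2) = 0.347146.
c = 2·atan2(√a, √(1−a)) = 1.26011 rad → d = 6371·c ≈ 8028.19 km.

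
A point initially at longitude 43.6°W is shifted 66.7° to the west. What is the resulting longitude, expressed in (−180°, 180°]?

110.3°W

Start at -43.6°; shift −66.7° → -110.3°.
-110.3° already lies in (−180°, 180°].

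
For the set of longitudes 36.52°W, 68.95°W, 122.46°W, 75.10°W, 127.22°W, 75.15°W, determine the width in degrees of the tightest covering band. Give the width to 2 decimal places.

90.70°

Sort the longitudes: -127.22°, -122.46°, -75.15°, -75.10°, -68.95°, -36.52°.
Eastward gaps between consecutive values (wrapping around): 4.76°, 47.31°, 0.05°, 6.15°, 32.43°, 269.30°.
Largest gap = 269.30° ⇒ minimal covering band is its complement: 360° − 269.30° = 90.70°.
Band runs from -127.22° eastward to -36.52°.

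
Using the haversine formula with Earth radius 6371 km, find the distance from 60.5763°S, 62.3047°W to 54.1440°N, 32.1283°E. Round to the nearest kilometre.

15204 km

Δλ = 32.1283 − -62.3047 = 94.4330°.
Δφ = 54.1440 − -60.5763 = 114.7203°.
a = sin²(Δφ/2) + cos φ₁ · cos φ₂ · sin²(Δλ/2) = 0.864094.
c = 2·atan2(√a, √(1−a)) = 2.38647 rad → d = 6371·c ≈ 15204.21 km.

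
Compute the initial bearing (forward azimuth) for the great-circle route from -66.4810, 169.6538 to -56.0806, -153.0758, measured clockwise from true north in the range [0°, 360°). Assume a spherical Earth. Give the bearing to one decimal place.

Δλ = -153.0758 − 169.6538 = -322.7296°; wrapped into (−180°, 180°]: 37.2704°.
θ = atan2( sin Δλ · cos φ₂ , cos φ₁ · sin φ₂ − sin φ₁ · cos φ₂ · cos Δλ )
  = atan2(0.33793, 0.07604) = 77.319° → normalised to [0°, 360°): 77.319°.

77.3°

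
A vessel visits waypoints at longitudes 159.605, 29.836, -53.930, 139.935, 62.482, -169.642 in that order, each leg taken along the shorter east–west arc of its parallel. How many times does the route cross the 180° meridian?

Leg 1: +159.605° → +29.836°, shortest Δλ = -129.769° (west) — does not cross 180°.
Leg 2: +29.836° → -53.930°, shortest Δλ = -83.766° (west) — does not cross 180°.
Leg 3: -53.930° → +139.935°, shortest Δλ = -166.135° (west) — crosses 180°.
Leg 4: +139.935° → +62.482°, shortest Δλ = -77.453° (west) — does not cross 180°.
Leg 5: +62.482° → -169.642°, shortest Δλ = 127.876° (east) — crosses 180°.
Total crossings: 2.

2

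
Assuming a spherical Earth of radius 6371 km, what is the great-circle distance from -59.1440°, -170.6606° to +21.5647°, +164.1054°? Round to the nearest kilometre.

Δλ = 164.1054 − -170.6606 = 334.7660°; wrapped into (−180°, 180°]: -25.2340°.
Δφ = 21.5647 − -59.1440 = 80.7087°.
a = sin²(Δφ/2) + cos φ₁ · cos φ₂ · sin²(Δλ/2) = 0.442031.
c = 2·atan2(√a, √(1−a)) = 1.45460 rad → d = 6371·c ≈ 9267.24 km.

9267 km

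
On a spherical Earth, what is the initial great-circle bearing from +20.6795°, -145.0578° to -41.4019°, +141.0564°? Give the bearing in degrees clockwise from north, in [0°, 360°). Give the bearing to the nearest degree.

226°

Δλ = 141.0564 − -145.0578 = 286.1142°; wrapped into (−180°, 180°]: -73.8858°.
θ = atan2( sin Δλ · cos φ₂ , cos φ₁ · sin φ₂ − sin φ₁ · cos φ₂ · cos Δλ )
  = atan2(-0.72062, -0.69225) = -133.850° → normalised to [0°, 360°): 226.150°.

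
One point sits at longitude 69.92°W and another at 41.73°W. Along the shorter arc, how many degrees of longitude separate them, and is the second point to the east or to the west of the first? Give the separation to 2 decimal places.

28.19° east

Raw difference: -41.73 − -69.92 = 28.19°.
Normalise into (−180°, 180°]: 28.19° stays 28.19°.
Positive ⇒ the second point lies to the east; separation 28.19°.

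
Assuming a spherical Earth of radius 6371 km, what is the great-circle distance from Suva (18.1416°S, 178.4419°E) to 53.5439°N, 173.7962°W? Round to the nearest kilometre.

Δλ = -173.7962 − 178.4419 = -352.2381°; wrapped into (−180°, 180°]: 7.7619°.
Δφ = 53.5439 − -18.1416 = 71.6855°.
a = sin²(Δφ/2) + cos φ₁ · cos φ₂ · sin²(Δλ/2) = 0.345470.
c = 2·atan2(√a, √(1−a)) = 1.25659 rad → d = 6371·c ≈ 8005.75 km.

8006 km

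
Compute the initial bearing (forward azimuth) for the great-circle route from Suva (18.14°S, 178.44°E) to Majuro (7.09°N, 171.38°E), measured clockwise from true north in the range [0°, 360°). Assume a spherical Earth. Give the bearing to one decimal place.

Δλ = 171.38 − 178.44 = -7.06°.
θ = atan2( sin Δλ · cos φ₂ , cos φ₁ · sin φ₂ − sin φ₁ · cos φ₂ · cos Δλ )
  = atan2(-0.12197, 0.42391) = -16.052° → normalised to [0°, 360°): 343.948°.

343.9°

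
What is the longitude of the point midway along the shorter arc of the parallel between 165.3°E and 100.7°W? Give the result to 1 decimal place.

147.7°W

Signed shortest Δλ from +165.3° to -100.7° is +94.0°.
Midpoint longitude = +165.3° + (+94.0°)/2 = +165.3° + 47.0° = +212.3°.
Normalise into (−180°, 180°]: -147.7°.
(The naïve average (+165.3 + -100.7)/2 = 32.3° is on the wrong side of the globe.)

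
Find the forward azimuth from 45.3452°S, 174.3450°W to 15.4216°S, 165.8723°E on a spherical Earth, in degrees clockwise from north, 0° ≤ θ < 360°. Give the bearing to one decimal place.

324.6°

Δλ = 165.8723 − -174.3450 = 340.2173°; wrapped into (−180°, 180°]: -19.7827°.
θ = atan2( sin Δλ · cos φ₂ , cos φ₁ · sin φ₂ − sin φ₁ · cos φ₂ · cos Δλ )
  = atan2(-0.32627, 0.45837) = -35.443° → normalised to [0°, 360°): 324.557°.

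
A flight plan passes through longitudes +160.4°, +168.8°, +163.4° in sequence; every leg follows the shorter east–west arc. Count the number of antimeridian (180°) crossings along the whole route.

Leg 1: +160.4° → +168.8°, shortest Δλ = 8.4° (east) — does not cross 180°.
Leg 2: +168.8° → +163.4°, shortest Δλ = -5.4° (west) — does not cross 180°.
Total crossings: 0.

0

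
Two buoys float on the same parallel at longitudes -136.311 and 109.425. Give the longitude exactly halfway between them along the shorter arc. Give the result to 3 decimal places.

Signed shortest Δλ from -136.311° to +109.425° is -114.264°.
Midpoint longitude = -136.311° + (-114.264°)/2 = -136.311° − 57.132° = -193.443°.
Normalise into (−180°, 180°]: +166.557°.
(The naïve average (-136.311 + +109.425)/2 = -13.443° is on the wrong side of the globe.)

+166.557°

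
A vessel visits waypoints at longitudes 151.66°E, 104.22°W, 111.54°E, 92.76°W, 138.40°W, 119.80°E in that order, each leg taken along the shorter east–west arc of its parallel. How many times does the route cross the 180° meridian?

4

Leg 1: +151.66° → -104.22°, shortest Δλ = 104.12° (east) — crosses 180°.
Leg 2: -104.22° → +111.54°, shortest Δλ = -144.24° (west) — crosses 180°.
Leg 3: +111.54° → -92.76°, shortest Δλ = 155.7° (east) — crosses 180°.
Leg 4: -92.76° → -138.40°, shortest Δλ = -45.64° (west) — does not cross 180°.
Leg 5: -138.40° → +119.80°, shortest Δλ = -101.8° (west) — crosses 180°.
Total crossings: 4.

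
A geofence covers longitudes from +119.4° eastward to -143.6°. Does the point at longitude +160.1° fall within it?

Band width going east from +119.4° to -143.6°: ((-143.6 − 119.4) mod 360) = 97.0°.
Offset of +160.1° east of the west edge: ((160.1 − 119.4) mod 360) = 40.7°.
40.7° ≤ 97.0° ⇒ inside.

Yes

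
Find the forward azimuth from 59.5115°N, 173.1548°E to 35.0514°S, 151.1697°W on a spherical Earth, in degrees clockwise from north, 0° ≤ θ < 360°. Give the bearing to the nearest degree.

151°

Δλ = -151.1697 − 173.1548 = -324.3245°; wrapped into (−180°, 180°]: 35.6755°.
θ = atan2( sin Δλ · cos φ₂ , cos φ₁ · sin φ₂ − sin φ₁ · cos φ₂ · cos Δλ )
  = atan2(0.47742, -0.86444) = 151.088° → normalised to [0°, 360°): 151.088°.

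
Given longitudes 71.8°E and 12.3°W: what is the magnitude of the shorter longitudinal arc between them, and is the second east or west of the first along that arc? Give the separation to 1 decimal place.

Raw difference: -12.3 − 71.8 = -84.1°.
Normalise into (−180°, 180°]: -84.1° stays -84.1°.
Negative ⇒ the second point lies to the west; separation 84.1°.

84.1° west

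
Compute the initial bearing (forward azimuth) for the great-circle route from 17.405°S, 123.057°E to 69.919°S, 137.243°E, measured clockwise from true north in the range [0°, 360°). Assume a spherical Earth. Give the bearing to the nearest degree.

174°

Δλ = 137.243 − 123.057 = 14.186°.
θ = atan2( sin Δλ · cos φ₂ , cos φ₁ · sin φ₂ − sin φ₁ · cos φ₂ · cos Δλ )
  = atan2(0.08414, -0.79663) = 173.970° → normalised to [0°, 360°): 173.970°.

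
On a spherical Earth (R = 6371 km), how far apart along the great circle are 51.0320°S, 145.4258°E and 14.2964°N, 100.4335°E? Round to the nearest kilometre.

Δλ = 100.4335 − 145.4258 = -44.9923°.
Δφ = 14.2964 − -51.0320 = 65.3284°.
a = sin²(Δφ/2) + cos φ₁ · cos φ₂ · sin²(Δλ/2) = 0.380509.
c = 2·atan2(√a, √(1−a)) = 1.32948 rad → d = 6371·c ≈ 8470.11 km.

8470 km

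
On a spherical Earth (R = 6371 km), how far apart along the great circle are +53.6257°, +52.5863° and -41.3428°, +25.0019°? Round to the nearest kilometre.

Δλ = 25.0019 − 52.5863 = -27.5844°.
Δφ = -41.3428 − 53.6257 = -94.9685°.
a = sin²(Δφ/2) + cos φ₁ · cos φ₂ · sin²(Δλ/2) = 0.568610.
c = 2·atan2(√a, √(1−a)) = 1.70845 rad → d = 6371·c ≈ 10884.54 km.

10885 km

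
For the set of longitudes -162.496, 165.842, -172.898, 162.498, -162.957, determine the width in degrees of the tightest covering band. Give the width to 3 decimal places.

Sort the longitudes: -172.898°, -162.957°, -162.496°, +162.498°, +165.842°.
Eastward gaps between consecutive values (wrapping around): 9.941°, 0.461°, 324.994°, 3.344°, 21.260°.
Largest gap = 324.994° ⇒ minimal covering band is its complement: 360° − 324.994° = 35.006°.
Band runs from +162.498° eastward to -162.496°, crossing the antimeridian.

35.006°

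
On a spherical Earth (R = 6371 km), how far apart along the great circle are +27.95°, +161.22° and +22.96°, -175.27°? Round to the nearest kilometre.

2421 km

Δλ = -175.27 − 161.22 = -336.49°; wrapped into (−180°, 180°]: 23.51°.
Δφ = 22.96 − 27.95 = -4.99°.
a = sin²(Δφ/2) + cos φ₁ · cos φ₂ · sin²(Δλ/2) = 0.035654.
c = 2·atan2(√a, √(1−a)) = 0.37993 rad → d = 6371·c ≈ 2420.51 km.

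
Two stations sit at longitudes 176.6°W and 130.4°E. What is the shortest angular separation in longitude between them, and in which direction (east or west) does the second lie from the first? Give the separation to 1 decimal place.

Raw difference: 130.4 − -176.6 = 307.0°.
Normalise into (−180°, 180°]: 307.0° − 360° = -53.0°.
Negative ⇒ the second point lies to the west; separation 53.0°.

53.0° west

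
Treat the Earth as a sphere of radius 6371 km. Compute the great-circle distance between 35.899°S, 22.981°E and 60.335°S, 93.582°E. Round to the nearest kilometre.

Δλ = 93.582 − 22.981 = 70.601°.
Δφ = -60.335 − -35.899 = -24.436°.
a = sin²(Δφ/2) + cos φ₁ · cos φ₂ · sin²(Δλ/2) = 0.178665.
c = 2·atan2(√a, √(1−a)) = 0.87282 rad → d = 6371·c ≈ 5560.73 km.

5561 km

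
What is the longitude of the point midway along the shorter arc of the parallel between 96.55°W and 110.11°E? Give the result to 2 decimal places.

Signed shortest Δλ from -96.55° to +110.11° is -153.34°.
Midpoint longitude = -96.55° + (-153.34°)/2 = -96.55° − 76.67° = -173.22°.
(The naïve average (-96.55 + +110.11)/2 = 6.78° is on the wrong side of the globe.)

173.22°W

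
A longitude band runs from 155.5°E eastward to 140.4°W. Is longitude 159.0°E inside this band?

Band width going east from +155.5° to -140.4°: ((-140.4 − 155.5) mod 360) = 64.1°.
Offset of +159.0° east of the west edge: ((159.0 − 155.5) mod 360) = 3.5°.
3.5° ≤ 64.1° ⇒ inside.

Yes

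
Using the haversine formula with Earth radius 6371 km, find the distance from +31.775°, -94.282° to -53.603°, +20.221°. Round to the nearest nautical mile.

Δλ = 20.221 − -94.282 = 114.503°.
Δφ = -53.603 − 31.775 = -85.378°.
a = sin²(Δφ/2) + cos φ₁ · cos φ₂ · sin²(Δλ/2) = 0.816537.
c = 2·atan2(√a, √(1−a)) = 2.25631 rad → d = 6371·c ≈ 14374.98 km ≈ 7761.87 nmi.

7762 nmi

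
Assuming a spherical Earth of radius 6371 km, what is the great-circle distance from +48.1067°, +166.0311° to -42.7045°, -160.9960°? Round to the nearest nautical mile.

Δλ = -160.9960 − 166.0311 = -327.0271°; wrapped into (−180°, 180°]: 32.9729°.
Δφ = -42.7045 − 48.1067 = -90.8112°.
a = sin²(Δφ/2) + cos φ₁ · cos φ₂ · sin²(Δλ/2) = 0.546598.
c = 2·atan2(√a, √(1−a)) = 1.66413 rad → d = 6371·c ≈ 10602.16 km ≈ 5724.71 nmi.

5725 nmi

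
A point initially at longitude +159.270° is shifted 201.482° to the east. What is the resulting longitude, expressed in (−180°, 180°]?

Start at +159.270°; shift +201.482° → +360.752°.
+360.752° lies outside (−180°, 180°]; subtract 360° → +0.752°.

+0.752°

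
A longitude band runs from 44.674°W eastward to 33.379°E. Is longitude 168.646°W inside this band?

Band width going east from -44.674° to +33.379°: ((33.379 − -44.674) mod 360) = 78.053°.
Offset of -168.646° east of the west edge: ((-168.646 − -44.674) mod 360) = 236.028°.
236.028° > 78.053° ⇒ outside.

No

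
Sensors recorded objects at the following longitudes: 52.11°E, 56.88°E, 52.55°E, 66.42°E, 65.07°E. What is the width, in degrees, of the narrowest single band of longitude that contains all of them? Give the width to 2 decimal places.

14.31°

Sort the longitudes: +52.11°, +52.55°, +56.88°, +65.07°, +66.42°.
Eastward gaps between consecutive values (wrapping around): 0.44°, 4.33°, 8.19°, 1.35°, 345.69°.
Largest gap = 345.69° ⇒ minimal covering band is its complement: 360° − 345.69° = 14.31°.
Band runs from +52.11° eastward to +66.42°.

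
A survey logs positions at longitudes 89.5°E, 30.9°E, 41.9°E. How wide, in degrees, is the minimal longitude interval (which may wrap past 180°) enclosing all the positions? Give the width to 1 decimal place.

58.6°

Sort the longitudes: +30.9°, +41.9°, +89.5°.
Eastward gaps between consecutive values (wrapping around): 11.0°, 47.6°, 301.4°.
Largest gap = 301.4° ⇒ minimal covering band is its complement: 360° − 301.4° = 58.6°.
Band runs from +30.9° eastward to +89.5°.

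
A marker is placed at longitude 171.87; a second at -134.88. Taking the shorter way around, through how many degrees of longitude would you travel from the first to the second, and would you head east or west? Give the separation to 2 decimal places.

Raw difference: -134.88 − 171.87 = -306.75°.
Normalise into (−180°, 180°]: -306.75° + 360° = 53.25°.
Positive ⇒ the second point lies to the east; separation 53.25°.

53.25° east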